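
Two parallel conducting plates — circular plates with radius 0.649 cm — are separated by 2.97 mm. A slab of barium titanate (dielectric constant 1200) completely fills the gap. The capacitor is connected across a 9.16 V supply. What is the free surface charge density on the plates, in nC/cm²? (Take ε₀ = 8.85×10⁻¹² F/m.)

σ ≈ 3.28 nC/cm²

A = π(0.649 cm)² = 1.32×10⁻⁴ m².
C = κε₀A/d = 1200 × 8.85×10⁻¹² × 1.32×10⁻⁴ / 2.97×10⁻³ = 4.73×10⁻¹⁰ F.
σ = Q/A = CV/A = 4.73×10⁻¹⁰ × 9.16 / 1.32×10⁻⁴ = 3.28×10⁻⁵ C/m².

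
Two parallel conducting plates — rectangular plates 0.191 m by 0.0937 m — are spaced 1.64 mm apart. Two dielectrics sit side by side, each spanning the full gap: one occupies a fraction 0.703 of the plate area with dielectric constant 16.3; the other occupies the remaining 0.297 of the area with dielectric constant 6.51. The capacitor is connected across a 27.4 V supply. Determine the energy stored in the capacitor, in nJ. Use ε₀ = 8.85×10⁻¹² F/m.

U ≈ 486 nJ

A = 0.191 × 0.0937 m² = 1.79×10⁻² m².
Side-by-side slabs ⇒ two capacitors in parallel, each spanning the full gap.
C₁ = κ₁ε₀A₁/d = 16.3 × 8.85×10⁻¹² × 1.26×10⁻² / 1.64×10⁻³ = 1.11×10⁻⁹ F.
C₂ = κ₂ε₀A₂/d = 6.51 × 8.85×10⁻¹² × 5.32×10⁻³ / 1.64×10⁻³ = 1.87×10⁻¹⁰ F.
C = C₁ + C₂ = 1.29×10⁻⁹ F.
U = ½CV² = ½ × 1.29×10⁻⁹ × (27.4)² = 4.86×10⁻⁷ J.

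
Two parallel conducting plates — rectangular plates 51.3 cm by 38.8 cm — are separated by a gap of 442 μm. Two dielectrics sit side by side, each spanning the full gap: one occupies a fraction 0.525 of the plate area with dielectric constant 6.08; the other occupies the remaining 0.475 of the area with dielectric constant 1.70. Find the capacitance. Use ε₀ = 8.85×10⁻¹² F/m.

A = 51.3 × 38.8 cm² = 0.199 m².
Side-by-side slabs ⇒ two capacitors in parallel, each spanning the full gap.
C₁ = κ₁ε₀A₁/d = 6.08 × 8.85×10⁻¹² × 0.104 / 4.42×10⁻⁴ = 1.27×10⁻⁸ F.
C₂ = κ₂ε₀A₂/d = 1.70 × 8.85×10⁻¹² × 9.45×10⁻² / 4.42×10⁻⁴ = 3.22×10⁻⁹ F.
C = C₁ + C₂ = 1.59×10⁻⁸ F.

15.9 nF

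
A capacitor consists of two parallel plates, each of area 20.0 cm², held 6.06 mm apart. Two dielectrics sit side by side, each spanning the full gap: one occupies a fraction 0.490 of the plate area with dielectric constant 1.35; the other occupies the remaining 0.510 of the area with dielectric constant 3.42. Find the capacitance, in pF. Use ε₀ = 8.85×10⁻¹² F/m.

A = 20.0 cm² = 2.00×10⁻³ m².
Side-by-side slabs ⇒ two capacitors in parallel, each spanning the full gap.
C₁ = κ₁ε₀A₁/d = 1.35 × 8.85×10⁻¹² × 9.80×10⁻⁴ / 6.06×10⁻³ = 1.93×10⁻¹² F.
C₂ = κ₂ε₀A₂/d = 3.42 × 8.85×10⁻¹² × 1.02×10⁻³ / 6.06×10⁻³ = 5.09×10⁻¹² F.
C = C₁ + C₂ = 7.03×10⁻¹² F.

C ≈ 7.03 pF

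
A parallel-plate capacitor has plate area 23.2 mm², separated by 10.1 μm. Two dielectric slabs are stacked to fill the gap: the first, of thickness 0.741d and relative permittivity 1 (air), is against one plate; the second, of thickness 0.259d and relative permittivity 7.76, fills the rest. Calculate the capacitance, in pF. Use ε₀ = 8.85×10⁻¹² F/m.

26.3 pF

A = 23.2 mm² = 2.32×10⁻⁵ m².
Stacked slabs ⇒ two capacitors in series, each with the full plate area.
C₁ = κ₁ε₀A/d₁ = 1.00 × 8.85×10⁻¹² × 2.32×10⁻⁵ / 7.48×10⁻⁶ = 2.74×10⁻¹¹ F.
C₂ = κ₂ε₀A/d₂ = 7.76 × 8.85×10⁻¹² × 2.32×10⁻⁵ / 2.62×10⁻⁶ = 6.09×10⁻¹⁰ F.
C = (1/C₁ + 1/C₂)⁻¹ = 2.63×10⁻¹¹ F.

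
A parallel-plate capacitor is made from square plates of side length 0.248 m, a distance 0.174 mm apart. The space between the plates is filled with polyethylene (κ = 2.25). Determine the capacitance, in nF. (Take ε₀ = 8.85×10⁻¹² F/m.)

A = (0.248 m)² = 6.15×10⁻² m².
C = κε₀A/d = 2.25 × 8.85×10⁻¹² × 6.15×10⁻² / 1.74×10⁻⁴ = 7.04×10⁻⁹ F.

C ≈ 7.04 nF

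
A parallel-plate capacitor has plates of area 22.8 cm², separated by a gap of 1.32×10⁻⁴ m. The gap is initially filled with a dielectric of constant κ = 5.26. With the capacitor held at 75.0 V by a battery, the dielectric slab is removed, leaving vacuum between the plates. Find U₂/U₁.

U₂/U₁ ≈ 0.190

Battery connected ⇒ V is held fixed.
C₂ = 0.190 C₁ and U = ½CV², so U₂/U₁ = C₂/C₁ = 0.190.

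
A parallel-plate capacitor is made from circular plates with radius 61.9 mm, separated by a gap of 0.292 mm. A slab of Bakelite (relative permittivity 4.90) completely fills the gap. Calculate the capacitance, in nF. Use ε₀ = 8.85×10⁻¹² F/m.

A = π(61.9 mm)² = 1.20×10⁻² m².
C = κε₀A/d = 4.90 × 8.85×10⁻¹² × 1.20×10⁻² / 2.92×10⁻⁴ = 1.79×10⁻⁹ F.

C ≈ 1.79 nF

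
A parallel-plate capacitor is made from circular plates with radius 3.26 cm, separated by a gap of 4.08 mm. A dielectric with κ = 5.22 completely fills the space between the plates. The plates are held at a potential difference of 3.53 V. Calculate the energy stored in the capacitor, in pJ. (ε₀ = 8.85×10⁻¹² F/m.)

U ≈ 236 pJ

A = π(3.26 cm)² = 3.34×10⁻³ m².
C = κε₀A/d = 5.22 × 8.85×10⁻¹² × 3.34×10⁻³ / 4.08×10⁻³ = 3.78×10⁻¹¹ F.
U = ½CV² = ½ × 3.78×10⁻¹¹ × (3.53)² = 2.36×10⁻¹⁰ J.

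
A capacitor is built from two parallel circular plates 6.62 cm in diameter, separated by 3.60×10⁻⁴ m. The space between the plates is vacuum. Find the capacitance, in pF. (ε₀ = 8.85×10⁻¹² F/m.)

A = π(6.62/2 cm)² = 3.44×10⁻³ m².
C = ε₀A/d = 8.85×10⁻¹² × 3.44×10⁻³ / 3.60×10⁻⁴ = 8.46×10⁻¹¹ F.

C ≈ 84.6 pF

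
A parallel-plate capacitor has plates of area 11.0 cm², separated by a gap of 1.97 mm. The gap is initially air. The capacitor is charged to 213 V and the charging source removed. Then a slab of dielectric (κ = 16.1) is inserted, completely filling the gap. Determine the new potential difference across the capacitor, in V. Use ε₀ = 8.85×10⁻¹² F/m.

13.2 V

A = 11.0 cm² = 1.10×10⁻³ m².
Initially C₁ = ε₀A/d = 8.85×10⁻¹² × 1.10×10⁻³ / 1.97×10⁻³ = 4.94×10⁻¹² F.
V₁ = 2.13×10² V.
Isolated ⇒ Q is held fixed. C₂ = 16.1 C₁ and V = Q/C, so V₂/V₁ = C₁/C₂ = 0.0621.
V₂ = 0.0621 × 2.13×10² = 13.2 V.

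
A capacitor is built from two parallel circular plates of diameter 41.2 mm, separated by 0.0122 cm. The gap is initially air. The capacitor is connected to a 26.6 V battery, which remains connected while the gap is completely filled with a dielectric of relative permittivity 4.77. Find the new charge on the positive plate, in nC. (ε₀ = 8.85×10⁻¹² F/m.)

12.3 nC

A = π(41.2/2 mm)² = 1.33×10⁻³ m².
Initially C₁ = ε₀A/d = 8.85×10⁻¹² × 1.33×10⁻³ / 1.22×10⁻⁴ = 9.67×10⁻¹¹ F.
Q₁ = 2.57×10⁻⁹ C.
Battery connected ⇒ V is held fixed. C₂ = 4.77 C₁ and Q = CV, so Q₂/Q₁ = C₂/C₁ = 4.77.
Q₂ = 4.77 × 2.57×10⁻⁹ = 1.23×10⁻⁸ C.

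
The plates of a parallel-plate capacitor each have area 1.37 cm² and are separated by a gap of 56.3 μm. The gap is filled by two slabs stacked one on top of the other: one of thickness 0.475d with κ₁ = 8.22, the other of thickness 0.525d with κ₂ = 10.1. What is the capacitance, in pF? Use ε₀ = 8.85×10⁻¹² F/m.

196 pF

A = 1.37 cm² = 1.37×10⁻⁴ m².
Stacked slabs ⇒ two capacitors in series, each with the full plate area.
C₁ = κ₁ε₀A/d₁ = 8.22 × 8.85×10⁻¹² × 1.37×10⁻⁴ / 2.67×10⁻⁵ = 3.73×10⁻¹⁰ F.
C₂ = κ₂ε₀A/d₂ = 10.1 × 8.85×10⁻¹² × 1.37×10⁻⁴ / 2.96×10⁻⁵ = 4.14×10⁻¹⁰ F.
C = (1/C₁ + 1/C₂)⁻¹ = 1.96×10⁻¹⁰ F.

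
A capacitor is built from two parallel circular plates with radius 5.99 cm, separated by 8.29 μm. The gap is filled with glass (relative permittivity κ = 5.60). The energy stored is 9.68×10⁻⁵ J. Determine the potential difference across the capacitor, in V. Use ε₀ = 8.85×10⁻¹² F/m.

V ≈ 53.6 V

A = π(5.99 cm)² = 1.13×10⁻² m².
C = κε₀A/d = 5.60 × 8.85×10⁻¹² × 1.13×10⁻² / 8.29×10⁻⁶ = 6.74×10⁻⁸ F.
V = √(2U/C) = √(2 × 9.68×10⁻⁵ / 6.74×10⁻⁸) = 53.6 V.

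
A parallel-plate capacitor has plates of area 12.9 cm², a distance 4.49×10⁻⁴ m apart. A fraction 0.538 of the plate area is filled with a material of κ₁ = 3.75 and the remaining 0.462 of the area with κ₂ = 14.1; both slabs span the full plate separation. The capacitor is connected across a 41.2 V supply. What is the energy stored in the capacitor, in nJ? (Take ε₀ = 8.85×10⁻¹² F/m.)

A = 12.9 cm² = 1.29×10⁻³ m².
Side-by-side slabs ⇒ two capacitors in parallel, each spanning the full gap.
C₁ = κ₁ε₀A₁/d = 3.75 × 8.85×10⁻¹² × 6.94×10⁻⁴ / 4.49×10⁻⁴ = 5.13×10⁻¹¹ F.
C₂ = κ₂ε₀A₂/d = 14.1 × 8.85×10⁻¹² × 5.96×10⁻⁴ / 4.49×10⁻⁴ = 1.66×10⁻¹⁰ F.
C = C₁ + C₂ = 2.17×10⁻¹⁰ F.
U = ½CV² = ½ × 2.17×10⁻¹⁰ × (41.2)² = 1.84×10⁻⁷ J.

U ≈ 184 nJ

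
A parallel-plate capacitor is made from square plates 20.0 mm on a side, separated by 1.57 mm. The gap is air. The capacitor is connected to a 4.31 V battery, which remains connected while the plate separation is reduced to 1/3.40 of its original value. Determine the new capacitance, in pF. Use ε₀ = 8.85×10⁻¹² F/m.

A = (20.0 mm)² = 4.00×10⁻⁴ m².
Initially C₁ = ε₀A/d = 8.85×10⁻¹² × 4.00×10⁻⁴ / 1.57×10⁻³ = 2.25×10⁻¹² F.
C = ε₀A/d scales as 1/d, so C₂/C₁ = d₁/d₂ = 3.40.
C₂ = 3.40 × 2.25×10⁻¹² = 7.67×10⁻¹² F.

7.67 pF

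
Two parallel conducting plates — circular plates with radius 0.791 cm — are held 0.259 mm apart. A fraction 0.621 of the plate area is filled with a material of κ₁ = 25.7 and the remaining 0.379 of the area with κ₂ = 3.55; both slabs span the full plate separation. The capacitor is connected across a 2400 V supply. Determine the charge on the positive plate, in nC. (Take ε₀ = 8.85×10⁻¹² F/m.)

Q ≈ 279 nC

A = π(0.791 cm)² = 1.97×10⁻⁴ m².
Side-by-side slabs ⇒ two capacitors in parallel, each spanning the full gap.
C₁ = κ₁ε₀A₁/d = 25.7 × 8.85×10⁻¹² × 1.22×10⁻⁴ / 2.59×10⁻⁴ = 1.07×10⁻¹⁰ F.
C₂ = κ₂ε₀A₂/d = 3.55 × 8.85×10⁻¹² × 7.45×10⁻⁵ / 2.59×10⁻⁴ = 9.04×10⁻¹² F.
C = C₁ + C₂ = 1.16×10⁻¹⁰ F.
Q = CV = 1.16×10⁻¹⁰ × 2400 = 2.79×10⁻⁷ C.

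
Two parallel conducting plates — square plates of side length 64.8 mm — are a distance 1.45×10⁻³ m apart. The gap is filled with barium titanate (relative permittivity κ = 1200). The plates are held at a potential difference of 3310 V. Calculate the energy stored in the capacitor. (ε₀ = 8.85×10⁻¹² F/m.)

U ≈ 168 mJ

A = (64.8 mm)² = 4.20×10⁻³ m².
C = κε₀A/d = 1200 × 8.85×10⁻¹² × 4.20×10⁻³ / 1.45×10⁻³ = 3.08×10⁻⁸ F.
U = ½CV² = ½ × 3.08×10⁻⁸ × (3310)² = 0.168 J.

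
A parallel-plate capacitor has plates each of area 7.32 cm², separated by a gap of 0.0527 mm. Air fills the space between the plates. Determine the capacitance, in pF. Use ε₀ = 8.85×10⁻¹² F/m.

A = 7.32 cm² = 7.32×10⁻⁴ m².
C = ε₀A/d = 8.85×10⁻¹² × 7.32×10⁻⁴ / 5.27×10⁻⁵ = 1.23×10⁻¹⁰ F.

123 pF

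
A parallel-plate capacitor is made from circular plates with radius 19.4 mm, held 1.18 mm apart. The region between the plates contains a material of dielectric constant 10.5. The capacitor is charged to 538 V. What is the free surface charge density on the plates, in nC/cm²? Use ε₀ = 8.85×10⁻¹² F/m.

A = π(19.4 mm)² = 1.18×10⁻³ m².
C = κε₀A/d = 10.5 × 8.85×10⁻¹² × 1.18×10⁻³ / 1.18×10⁻³ = 9.31×10⁻¹¹ F.
σ = Q/A = CV/A = 9.31×10⁻¹¹ × 538 / 1.18×10⁻³ = 4.24×10⁻⁵ C/m².

4.24 nC/cm²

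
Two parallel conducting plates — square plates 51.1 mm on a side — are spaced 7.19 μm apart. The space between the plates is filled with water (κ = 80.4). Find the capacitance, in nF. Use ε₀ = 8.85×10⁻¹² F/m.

C ≈ 258 nF

A = (51.1 mm)² = 2.61×10⁻³ m².
C = κε₀A/d = 80.4 × 8.85×10⁻¹² × 2.61×10⁻³ / 7.19×10⁻⁶ = 2.58×10⁻⁷ F.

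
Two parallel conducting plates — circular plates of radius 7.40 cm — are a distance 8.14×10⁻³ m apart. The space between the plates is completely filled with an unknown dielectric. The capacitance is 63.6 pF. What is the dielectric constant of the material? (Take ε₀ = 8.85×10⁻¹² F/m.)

A = π(7.40 cm)² = 1.72×10⁻² m².
κ = Cd/(ε₀A) = 6.36×10⁻¹¹ × 8.14×10⁻³ / (8.85×10⁻¹² × 1.72×10⁻²) = 3.40.

3.40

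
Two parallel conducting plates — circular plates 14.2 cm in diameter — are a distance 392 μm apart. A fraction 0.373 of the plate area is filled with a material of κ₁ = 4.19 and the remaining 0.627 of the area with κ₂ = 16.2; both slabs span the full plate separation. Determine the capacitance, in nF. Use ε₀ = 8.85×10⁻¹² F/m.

A = π(14.2/2 cm)² = 1.58×10⁻² m².
Side-by-side slabs ⇒ two capacitors in parallel, each spanning the full gap.
C₁ = κ₁ε₀A₁/d = 4.19 × 8.85×10⁻¹² × 5.91×10⁻³ / 3.92×10⁻⁴ = 5.59×10⁻¹⁰ F.
C₂ = κ₂ε₀A₂/d = 16.2 × 8.85×10⁻¹² × 9.93×10⁻³ / 3.92×10⁻⁴ = 3.63×10⁻⁹ F.
C = C₁ + C₂ = 4.19×10⁻⁹ F.

C ≈ 4.19 nF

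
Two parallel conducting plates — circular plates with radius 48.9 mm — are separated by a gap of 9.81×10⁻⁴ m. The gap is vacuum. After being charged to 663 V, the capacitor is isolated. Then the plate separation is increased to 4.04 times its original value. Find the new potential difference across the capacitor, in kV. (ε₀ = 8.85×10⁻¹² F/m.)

V ≈ 2.68 kV

A = π(48.9 mm)² = 7.51×10⁻³ m².
Initially C₁ = ε₀A/d = 8.85×10⁻¹² × 7.51×10⁻³ / 9.81×10⁻⁴ = 6.78×10⁻¹¹ F.
V₁ = 6.63×10² V.
Isolated ⇒ Q is held fixed. C₂ = 0.248 C₁ and V = Q/C, so V₂/V₁ = C₁/C₂ = 4.04.
V₂ = 4.04 × 6.63×10² = 2.68×10³ V.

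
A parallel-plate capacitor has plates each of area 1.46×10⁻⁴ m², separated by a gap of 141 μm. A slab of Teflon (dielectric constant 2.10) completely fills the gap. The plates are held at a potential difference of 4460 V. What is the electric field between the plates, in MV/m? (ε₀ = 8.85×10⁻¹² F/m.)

E = V/d = 4460 / 1.41×10⁻⁴ = 3.16×10⁷ V/m.

E ≈ 31.6 MV/m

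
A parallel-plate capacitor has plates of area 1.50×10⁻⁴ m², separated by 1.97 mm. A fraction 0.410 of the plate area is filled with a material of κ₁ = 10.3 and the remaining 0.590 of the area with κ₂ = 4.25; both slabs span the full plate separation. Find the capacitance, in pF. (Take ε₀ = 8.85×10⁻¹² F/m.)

4.54 pF

Side-by-side slabs ⇒ two capacitors in parallel, each spanning the full gap.
C₁ = κ₁ε₀A₁/d = 10.3 × 8.85×10⁻¹² × 6.15×10⁻⁵ / 1.97×10⁻³ = 2.85×10⁻¹² F.
C₂ = κ₂ε₀A₂/d = 4.25 × 8.85×10⁻¹² × 8.85×10⁻⁵ / 1.97×10⁻³ = 1.69×10⁻¹² F.
C = C₁ + C₂ = 4.54×10⁻¹² F.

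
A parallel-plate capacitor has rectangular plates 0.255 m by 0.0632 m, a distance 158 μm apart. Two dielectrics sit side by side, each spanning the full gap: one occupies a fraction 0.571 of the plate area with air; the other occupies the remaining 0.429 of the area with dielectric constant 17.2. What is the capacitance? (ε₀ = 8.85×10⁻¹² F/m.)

A = 0.255 × 0.0632 m² = 1.61×10⁻² m².
Side-by-side slabs ⇒ two capacitors in parallel, each spanning the full gap.
C₁ = κ₁ε₀A₁/d = 1.00 × 8.85×10⁻¹² × 9.20×10⁻³ / 1.58×10⁻⁴ = 5.15×10⁻¹⁰ F.
C₂ = κ₂ε₀A₂/d = 17.2 × 8.85×10⁻¹² × 6.91×10⁻³ / 1.58×10⁻⁴ = 6.66×10⁻⁹ F.
C = C₁ + C₂ = 7.18×10⁻⁹ F.

C ≈ 7.18 nF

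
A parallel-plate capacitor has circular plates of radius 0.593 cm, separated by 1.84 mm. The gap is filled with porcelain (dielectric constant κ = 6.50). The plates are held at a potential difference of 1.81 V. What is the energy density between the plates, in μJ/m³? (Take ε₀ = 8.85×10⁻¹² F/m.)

E = V/d = 1.81 / 1.84×10⁻³ = 9.84×10² V/m.
u = ½κε₀E² = ½ × 6.50 × 8.85×10⁻¹² × (9.84×10²)² = 2.78×10⁻⁵ J/m³.

u ≈ 27.8 μJ/m³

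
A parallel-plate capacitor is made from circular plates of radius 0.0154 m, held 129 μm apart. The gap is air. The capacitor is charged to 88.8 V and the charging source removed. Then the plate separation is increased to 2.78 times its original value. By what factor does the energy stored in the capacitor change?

Isolated ⇒ Q is held fixed.
C₂ = 0.360 C₁ and U = Q²/(2C), so U₂/U₁ = C₁/C₂ = 2.78.

2.78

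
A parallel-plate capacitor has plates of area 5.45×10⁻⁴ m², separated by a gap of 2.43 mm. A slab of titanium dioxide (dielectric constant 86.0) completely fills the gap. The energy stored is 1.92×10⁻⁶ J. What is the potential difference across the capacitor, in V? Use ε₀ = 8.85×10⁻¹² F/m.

C = κε₀A/d = 86.0 × 8.85×10⁻¹² × 5.45×10⁻⁴ / 2.43×10⁻³ = 1.71×10⁻¹⁰ F.
V = √(2U/C) = √(2 × 1.92×10⁻⁶ / 1.71×10⁻¹⁰) = 1.50×10² V.

150 V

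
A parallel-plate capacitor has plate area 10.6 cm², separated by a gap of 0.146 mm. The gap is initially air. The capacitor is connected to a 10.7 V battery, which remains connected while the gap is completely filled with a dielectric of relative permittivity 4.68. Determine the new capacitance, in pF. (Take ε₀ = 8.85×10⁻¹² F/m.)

C ≈ 301 pF

A = 10.6 cm² = 1.06×10⁻³ m².
Initially C₁ = ε₀A/d = 8.85×10⁻¹² × 1.06×10⁻³ / 1.46×10⁻⁴ = 6.43×10⁻¹¹ F.
C = κε₀A/d scales with κ, so C₂/C₁ = κ = 4.68.
C₂ = 4.68 × 6.43×10⁻¹¹ = 3.01×10⁻¹⁰ F.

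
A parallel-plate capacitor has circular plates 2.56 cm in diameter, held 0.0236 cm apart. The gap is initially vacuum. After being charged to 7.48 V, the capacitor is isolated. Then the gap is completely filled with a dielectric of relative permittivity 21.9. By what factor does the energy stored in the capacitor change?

U₂/U₁ ≈ 0.0457

Isolated ⇒ Q is held fixed.
C₂ = 21.9 C₁ and U = Q²/(2C), so U₂/U₁ = C₁/C₂ = 0.0457.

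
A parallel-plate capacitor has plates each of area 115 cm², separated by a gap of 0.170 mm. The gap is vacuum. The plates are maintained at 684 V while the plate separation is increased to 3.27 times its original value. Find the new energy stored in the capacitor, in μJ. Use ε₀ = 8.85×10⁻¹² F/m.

A = 115 cm² = 1.15×10⁻² m².
Initially C₁ = ε₀A/d = 8.85×10⁻¹² × 1.15×10⁻² / 1.70×10⁻⁴ = 5.99×10⁻¹⁰ F.
U₁ = 1.40×10⁻⁴ J.
Battery connected ⇒ V is held fixed. C₂ = 0.306 C₁ and U = ½CV², so U₂/U₁ = C₂/C₁ = 0.306.
U₂ = 0.306 × 1.40×10⁻⁴ = 4.28×10⁻⁵ J.

U ≈ 42.8 μJ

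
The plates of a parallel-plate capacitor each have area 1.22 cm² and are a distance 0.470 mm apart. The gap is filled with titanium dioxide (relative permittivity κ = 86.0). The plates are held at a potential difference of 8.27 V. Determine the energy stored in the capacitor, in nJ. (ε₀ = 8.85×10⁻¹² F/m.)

A = 1.22 cm² = 1.22×10⁻⁴ m².
C = κε₀A/d = 86.0 × 8.85×10⁻¹² × 1.22×10⁻⁴ / 4.70×10⁻⁴ = 1.98×10⁻¹⁰ F.
U = ½CV² = ½ × 1.98×10⁻¹⁰ × (8.27)² = 6.76×10⁻⁹ J.

6.76 nJ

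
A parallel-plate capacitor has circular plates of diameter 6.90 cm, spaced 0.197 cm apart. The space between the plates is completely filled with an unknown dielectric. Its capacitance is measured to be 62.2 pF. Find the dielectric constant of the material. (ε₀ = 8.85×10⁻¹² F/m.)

κ ≈ 3.70

A = π(6.90/2 cm)² = 3.74×10⁻³ m².
κ = Cd/(ε₀A) = 6.22×10⁻¹¹ × 1.97×10⁻³ / (8.85×10⁻¹² × 3.74×10⁻³) = 3.70.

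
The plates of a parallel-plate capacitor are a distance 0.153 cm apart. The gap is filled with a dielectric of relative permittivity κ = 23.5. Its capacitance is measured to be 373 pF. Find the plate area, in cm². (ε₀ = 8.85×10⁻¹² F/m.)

A ≈ 27.4 cm²

A = Cd/(κε₀) = 3.73×10⁻¹⁰ × 1.53×10⁻³ / (23.5 × 8.85×10⁻¹²) = 2.74×10⁻³ m².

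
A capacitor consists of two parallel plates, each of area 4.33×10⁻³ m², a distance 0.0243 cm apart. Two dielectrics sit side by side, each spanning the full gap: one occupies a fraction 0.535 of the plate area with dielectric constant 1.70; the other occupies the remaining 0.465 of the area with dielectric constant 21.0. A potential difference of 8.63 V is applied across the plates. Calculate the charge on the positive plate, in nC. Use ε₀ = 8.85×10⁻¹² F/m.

Side-by-side slabs ⇒ two capacitors in parallel, each spanning the full gap.
C₁ = κ₁ε₀A₁/d = 1.70 × 8.85×10⁻¹² × 2.32×10⁻³ / 2.43×10⁻⁴ = 1.43×10⁻¹⁰ F.
C₂ = κ₂ε₀A₂/d = 21.0 × 8.85×10⁻¹² × 2.01×10⁻³ / 2.43×10⁻⁴ = 1.54×10⁻⁹ F.
C = C₁ + C₂ = 1.68×10⁻⁹ F.
Q = CV = 1.68×10⁻⁹ × 8.63 = 1.45×10⁻⁸ C.

Q ≈ 14.5 nC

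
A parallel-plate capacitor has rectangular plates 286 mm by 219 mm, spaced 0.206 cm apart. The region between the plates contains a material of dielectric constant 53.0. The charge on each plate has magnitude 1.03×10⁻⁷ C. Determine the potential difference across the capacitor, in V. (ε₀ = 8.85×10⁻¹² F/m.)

A = 286 × 219 mm² = 6.26×10⁻² m².
C = κε₀A/d = 53.0 × 8.85×10⁻¹² × 6.26×10⁻² / 2.06×10⁻³ = 1.43×10⁻⁸ F.
V = Q/C = 1.03×10⁻⁷ / 1.43×10⁻⁸ = 7.22 V.

V ≈ 7.22 V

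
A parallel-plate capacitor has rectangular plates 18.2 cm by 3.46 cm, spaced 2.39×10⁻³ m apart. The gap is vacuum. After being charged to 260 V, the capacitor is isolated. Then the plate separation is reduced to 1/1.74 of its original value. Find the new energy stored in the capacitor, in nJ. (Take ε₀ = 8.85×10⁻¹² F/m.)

U ≈ 453 nJ

A = 18.2 × 3.46 cm² = 6.30×10⁻³ m².
Initially C₁ = ε₀A/d = 8.85×10⁻¹² × 6.30×10⁻³ / 2.39×10⁻³ = 2.33×10⁻¹¹ F.
U₁ = 7.88×10⁻⁷ J.
Isolated ⇒ Q is held fixed. C₂ = 1.74 C₁ and U = Q²/(2C), so U₂/U₁ = C₁/C₂ = 0.575.
U₂ = 0.575 × 7.88×10⁻⁷ = 4.53×10⁻⁷ J.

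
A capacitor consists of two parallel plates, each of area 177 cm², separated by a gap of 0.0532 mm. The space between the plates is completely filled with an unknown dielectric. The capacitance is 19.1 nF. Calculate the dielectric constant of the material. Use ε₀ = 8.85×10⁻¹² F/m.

A = 177 cm² = 1.77×10⁻² m².
κ = Cd/(ε₀A) = 1.91×10⁻⁸ × 5.32×10⁻⁵ / (8.85×10⁻¹² × 1.77×10⁻²) = 6.49.

κ ≈ 6.49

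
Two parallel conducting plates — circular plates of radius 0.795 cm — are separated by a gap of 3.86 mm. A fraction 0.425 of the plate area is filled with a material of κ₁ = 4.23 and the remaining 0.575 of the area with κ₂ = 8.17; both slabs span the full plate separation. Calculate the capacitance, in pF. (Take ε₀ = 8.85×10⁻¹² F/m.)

A = π(0.795 cm)² = 1.99×10⁻⁴ m².
Side-by-side slabs ⇒ two capacitors in parallel, each spanning the full gap.
C₁ = κ₁ε₀A₁/d = 4.23 × 8.85×10⁻¹² × 8.44×10⁻⁵ / 3.86×10⁻³ = 8.18×10⁻¹³ F.
C₂ = κ₂ε₀A₂/d = 8.17 × 8.85×10⁻¹² × 1.14×10⁻⁴ / 3.86×10⁻³ = 2.14×10⁻¹² F.
C = C₁ + C₂ = 2.96×10⁻¹² F.

C ≈ 2.96 pF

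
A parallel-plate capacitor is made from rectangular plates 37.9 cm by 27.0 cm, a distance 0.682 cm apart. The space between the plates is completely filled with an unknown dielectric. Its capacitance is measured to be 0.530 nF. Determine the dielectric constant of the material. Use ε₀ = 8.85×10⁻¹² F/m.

A = 37.9 × 27.0 cm² = 0.102 m².
κ = Cd/(ε₀A) = 5.30×10⁻¹⁰ × 6.82×10⁻³ / (8.85×10⁻¹² × 0.102) = 3.99.

κ ≈ 3.99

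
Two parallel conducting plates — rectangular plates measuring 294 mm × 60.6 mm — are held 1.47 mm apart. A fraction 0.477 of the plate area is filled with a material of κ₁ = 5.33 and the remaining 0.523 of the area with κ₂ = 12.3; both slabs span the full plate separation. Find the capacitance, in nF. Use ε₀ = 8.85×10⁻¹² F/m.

A = 294 × 60.6 mm² = 1.78×10⁻² m².
Side-by-side slabs ⇒ two capacitors in parallel, each spanning the full gap.
C₁ = κ₁ε₀A₁/d = 5.33 × 8.85×10⁻¹² × 8.50×10⁻³ / 1.47×10⁻³ = 2.73×10⁻¹⁰ F.
C₂ = κ₂ε₀A₂/d = 12.3 × 8.85×10⁻¹² × 9.32×10⁻³ / 1.47×10⁻³ = 6.90×10⁻¹⁰ F.
C = C₁ + C₂ = 9.63×10⁻¹⁰ F.

0.963 nF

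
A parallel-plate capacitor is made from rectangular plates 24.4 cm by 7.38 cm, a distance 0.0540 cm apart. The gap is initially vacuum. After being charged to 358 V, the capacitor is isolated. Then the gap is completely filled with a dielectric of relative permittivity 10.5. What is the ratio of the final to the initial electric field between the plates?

Isolated ⇒ Q is held fixed.
V₂ = Q/C₂ = V₁/10.5; E = V/d, so E₂/E₁ = (V₂/V₁)(d₁/d₂) = 0.0952.

0.0952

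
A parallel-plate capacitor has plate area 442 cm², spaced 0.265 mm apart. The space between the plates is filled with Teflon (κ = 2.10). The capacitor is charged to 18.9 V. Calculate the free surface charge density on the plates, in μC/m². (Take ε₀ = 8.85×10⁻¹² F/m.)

σ ≈ 1.33 μC/m²

A = 442 cm² = 4.42×10⁻² m².
C = κε₀A/d = 2.10 × 8.85×10⁻¹² × 4.42×10⁻² / 2.65×10⁻⁴ = 3.10×10⁻⁹ F.
σ = Q/A = CV/A = 3.10×10⁻⁹ × 18.9 / 4.42×10⁻² = 1.33×10⁻⁶ C/m².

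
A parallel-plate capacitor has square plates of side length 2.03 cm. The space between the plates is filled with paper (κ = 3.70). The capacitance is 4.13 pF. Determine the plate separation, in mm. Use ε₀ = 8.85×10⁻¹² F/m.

A = (2.03 cm)² = 4.12×10⁻⁴ m².
d = κε₀A/C = 3.70 × 8.85×10⁻¹² × 4.12×10⁻⁴ / 4.13×10⁻¹² = 3.27×10⁻³ m.

d ≈ 3.27 mm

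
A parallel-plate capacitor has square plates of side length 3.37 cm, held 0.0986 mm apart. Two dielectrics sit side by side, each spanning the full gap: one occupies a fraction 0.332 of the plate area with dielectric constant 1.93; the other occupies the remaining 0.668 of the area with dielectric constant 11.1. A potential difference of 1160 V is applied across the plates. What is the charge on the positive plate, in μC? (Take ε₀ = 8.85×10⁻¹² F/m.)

Q ≈ 0.953 μC

A = (3.37 cm)² = 1.14×10⁻³ m².
Side-by-side slabs ⇒ two capacitors in parallel, each spanning the full gap.
C₁ = κ₁ε₀A₁/d = 1.93 × 8.85×10⁻¹² × 3.77×10⁻⁴ / 9.86×10⁻⁵ = 6.53×10⁻¹¹ F.
C₂ = κ₂ε₀A₂/d = 11.1 × 8.85×10⁻¹² × 7.59×10⁻⁴ / 9.86×10⁻⁵ = 7.56×10⁻¹⁰ F.
C = C₁ + C₂ = 8.21×10⁻¹⁰ F.
Q = CV = 8.21×10⁻¹⁰ × 1160 = 9.53×10⁻⁷ C.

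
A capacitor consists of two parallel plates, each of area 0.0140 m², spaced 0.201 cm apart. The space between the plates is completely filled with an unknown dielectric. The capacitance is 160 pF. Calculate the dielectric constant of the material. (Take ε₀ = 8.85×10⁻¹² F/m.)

κ ≈ 2.60

κ = Cd/(ε₀A) = 1.60×10⁻¹⁰ × 2.01×10⁻³ / (8.85×10⁻¹² × 1.40×10⁻²) = 2.60.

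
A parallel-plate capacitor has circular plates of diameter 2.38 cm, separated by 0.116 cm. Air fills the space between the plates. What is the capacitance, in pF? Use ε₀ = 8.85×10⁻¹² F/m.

A = π(2.38/2 cm)² = 4.45×10⁻⁴ m².
C = ε₀A/d = 8.85×10⁻¹² × 4.45×10⁻⁴ / 1.16×10⁻³ = 3.39×10⁻¹² F.

3.39 pF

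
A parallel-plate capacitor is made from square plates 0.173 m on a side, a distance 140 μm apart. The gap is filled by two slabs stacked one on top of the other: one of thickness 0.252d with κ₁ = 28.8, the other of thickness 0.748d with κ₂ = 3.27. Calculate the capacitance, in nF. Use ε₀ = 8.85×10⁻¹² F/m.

A = (0.173 m)² = 2.99×10⁻² m².
Stacked slabs ⇒ two capacitors in series, each with the full plate area.
C₁ = κ₁ε₀A/d₁ = 28.8 × 8.85×10⁻¹² × 2.99×10⁻² / 3.53×10⁻⁵ = 2.16×10⁻⁷ F.
C₂ = κ₂ε₀A/d₂ = 3.27 × 8.85×10⁻¹² × 2.99×10⁻² / 1.05×10⁻⁴ = 8.27×10⁻⁹ F.
C = (1/C₁ + 1/C₂)⁻¹ = 7.97×10⁻⁹ F.

7.97 nF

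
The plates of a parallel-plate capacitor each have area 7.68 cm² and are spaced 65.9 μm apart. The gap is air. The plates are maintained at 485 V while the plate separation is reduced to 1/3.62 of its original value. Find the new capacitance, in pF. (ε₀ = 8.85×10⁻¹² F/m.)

373 pF

A = 7.68 cm² = 7.68×10⁻⁴ m².
Initially C₁ = ε₀A/d = 8.85×10⁻¹² × 7.68×10⁻⁴ / 6.59×10⁻⁵ = 1.03×10⁻¹⁰ F.
C = ε₀A/d scales as 1/d, so C₂/C₁ = d₁/d₂ = 3.62.
C₂ = 3.62 × 1.03×10⁻¹⁰ = 3.73×10⁻¹⁰ F.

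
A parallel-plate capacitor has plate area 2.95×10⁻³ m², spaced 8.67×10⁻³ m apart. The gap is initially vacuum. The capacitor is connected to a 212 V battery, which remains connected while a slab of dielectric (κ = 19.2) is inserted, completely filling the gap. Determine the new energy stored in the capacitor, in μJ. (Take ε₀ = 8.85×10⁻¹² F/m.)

1.30 μJ

Initially C₁ = ε₀A/d = 8.85×10⁻¹² × 2.95×10⁻³ / 8.67×10⁻³ = 3.01×10⁻¹² F.
U₁ = 6.77×10⁻⁸ J.
Battery connected ⇒ V is held fixed. C₂ = 19.2 C₁ and U = ½CV², so U₂/U₁ = C₂/C₁ = 19.2.
U₂ = 19.2 × 6.77×10⁻⁸ = 1.30×10⁻⁶ J.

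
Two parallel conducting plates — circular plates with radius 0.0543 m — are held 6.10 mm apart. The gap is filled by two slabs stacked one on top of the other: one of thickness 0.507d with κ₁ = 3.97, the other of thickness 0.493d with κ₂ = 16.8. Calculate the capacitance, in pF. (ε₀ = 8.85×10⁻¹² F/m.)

C ≈ 85.6 pF

A = π(0.0543 m)² = 9.26×10⁻³ m².
Stacked slabs ⇒ two capacitors in series, each with the full plate area.
C₁ = κ₁ε₀A/d₁ = 3.97 × 8.85×10⁻¹² × 9.26×10⁻³ / 3.09×10⁻³ = 1.05×10⁻¹⁰ F.
C₂ = κ₂ε₀A/d₂ = 16.8 × 8.85×10⁻¹² × 9.26×10⁻³ / 3.01×10⁻³ = 4.58×10⁻¹⁰ F.
C = (1/C₁ + 1/C₂)⁻¹ = 8.56×10⁻¹¹ F.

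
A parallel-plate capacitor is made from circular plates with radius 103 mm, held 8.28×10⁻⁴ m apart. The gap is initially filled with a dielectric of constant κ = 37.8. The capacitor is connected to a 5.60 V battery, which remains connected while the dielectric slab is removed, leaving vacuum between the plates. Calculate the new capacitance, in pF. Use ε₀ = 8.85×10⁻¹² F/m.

C ≈ 356 pF

A = π(103 mm)² = 3.33×10⁻² m².
Initially C₁ = κε₀A/d = 37.8 × 8.85×10⁻¹² × 3.33×10⁻² / 8.28×10⁻⁴ = 1.35×10⁻⁸ F.
C = κε₀A/d scales with κ, so C₂/C₁ = 1/κ = 1/37.8 = 0.0265.
C₂ = 0.0265 × 1.35×10⁻⁸ = 3.56×10⁻¹⁰ F.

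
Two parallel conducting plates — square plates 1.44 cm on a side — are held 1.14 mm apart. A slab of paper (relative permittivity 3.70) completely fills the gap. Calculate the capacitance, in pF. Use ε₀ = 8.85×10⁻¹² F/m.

5.96 pF

A = (1.44 cm)² = 2.07×10⁻⁴ m².
C = κε₀A/d = 3.70 × 8.85×10⁻¹² × 2.07×10⁻⁴ / 1.14×10⁻³ = 5.96×10⁻¹² F.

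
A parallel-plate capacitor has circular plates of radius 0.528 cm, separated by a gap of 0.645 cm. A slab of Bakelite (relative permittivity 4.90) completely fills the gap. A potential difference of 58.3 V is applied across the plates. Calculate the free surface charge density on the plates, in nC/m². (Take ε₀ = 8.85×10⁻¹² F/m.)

A = π(0.528 cm)² = 8.76×10⁻⁵ m².
C = κε₀A/d = 4.90 × 8.85×10⁻¹² × 8.76×10⁻⁵ / 6.45×10⁻³ = 5.89×10⁻¹³ F.
σ = Q/A = CV/A = 5.89×10⁻¹³ × 58.3 / 8.76×10⁻⁵ = 3.92×10⁻⁷ C/m².

392 nC/m²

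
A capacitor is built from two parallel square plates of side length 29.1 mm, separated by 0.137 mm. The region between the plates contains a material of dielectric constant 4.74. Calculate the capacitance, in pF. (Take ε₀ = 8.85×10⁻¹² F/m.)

A = (29.1 mm)² = 8.47×10⁻⁴ m².
C = κε₀A/d = 4.74 × 8.85×10⁻¹² × 8.47×10⁻⁴ / 1.37×10⁻⁴ = 2.59×10⁻¹⁰ F.

C ≈ 259 pF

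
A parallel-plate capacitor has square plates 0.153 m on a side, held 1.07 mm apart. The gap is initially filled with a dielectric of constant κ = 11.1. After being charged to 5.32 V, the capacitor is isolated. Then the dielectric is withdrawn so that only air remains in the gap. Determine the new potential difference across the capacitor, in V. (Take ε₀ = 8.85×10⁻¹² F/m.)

V ≈ 59.1 V

A = (0.153 m)² = 2.34×10⁻² m².
Initially C₁ = κε₀A/d = 11.1 × 8.85×10⁻¹² × 2.34×10⁻² / 1.07×10⁻³ = 2.15×10⁻⁹ F.
V₁ = 5.32 V.
Isolated ⇒ Q is held fixed. C₂ = 0.0901 C₁ and V = Q/C, so V₂/V₁ = C₁/C₂ = 11.1.
V₂ = 11.1 × 5.32 = 59.1 V.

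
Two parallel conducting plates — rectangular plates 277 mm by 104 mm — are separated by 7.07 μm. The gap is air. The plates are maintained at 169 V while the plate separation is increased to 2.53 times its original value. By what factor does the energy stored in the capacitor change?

0.395

Battery connected ⇒ V is held fixed.
C₂ = 0.395 C₁ and U = ½CV², so U₂/U₁ = C₂/C₁ = 0.395.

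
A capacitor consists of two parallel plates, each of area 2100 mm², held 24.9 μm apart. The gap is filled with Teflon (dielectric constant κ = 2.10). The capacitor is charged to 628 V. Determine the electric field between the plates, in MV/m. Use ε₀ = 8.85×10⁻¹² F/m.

E = V/d = 628 / 2.49×10⁻⁵ = 2.52×10⁷ V/m.

25.2 MV/m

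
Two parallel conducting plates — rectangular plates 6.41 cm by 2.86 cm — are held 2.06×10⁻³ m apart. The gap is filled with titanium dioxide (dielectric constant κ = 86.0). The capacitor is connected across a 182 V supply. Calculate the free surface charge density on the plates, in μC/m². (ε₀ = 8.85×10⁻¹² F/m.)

67.2 μC/m²

A = 6.41 × 2.86 cm² = 1.83×10⁻³ m².
C = κε₀A/d = 86.0 × 8.85×10⁻¹² × 1.83×10⁻³ / 2.06×10⁻³ = 6.77×10⁻¹⁰ F.
σ = Q/A = CV/A = 6.77×10⁻¹⁰ × 182 / 1.83×10⁻³ = 6.72×10⁻⁵ C/m².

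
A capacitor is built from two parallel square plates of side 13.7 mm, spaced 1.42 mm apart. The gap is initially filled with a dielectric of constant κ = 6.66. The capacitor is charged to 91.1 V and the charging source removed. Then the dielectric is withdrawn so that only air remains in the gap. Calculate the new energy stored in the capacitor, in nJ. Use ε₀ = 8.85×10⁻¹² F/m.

A = (13.7 mm)² = 1.88×10⁻⁴ m².
Initially C₁ = κε₀A/d = 6.66 × 8.85×10⁻¹² × 1.88×10⁻⁴ / 1.42×10⁻³ = 7.79×10⁻¹² F.
U₁ = 3.23×10⁻⁸ J.
Isolated ⇒ Q is held fixed. C₂ = 0.150 C₁ and U = Q²/(2C), so U₂/U₁ = C₁/C₂ = 6.66.
U₂ = 6.66 × 3.23×10⁻⁸ = 2.15×10⁻⁷ J.

215 nJ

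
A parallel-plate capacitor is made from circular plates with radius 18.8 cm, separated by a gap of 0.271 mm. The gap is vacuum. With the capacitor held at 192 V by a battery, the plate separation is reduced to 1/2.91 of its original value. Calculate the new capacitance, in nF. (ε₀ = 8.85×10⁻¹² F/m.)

C ≈ 10.6 nF

A = π(18.8 cm)² = 0.111 m².
Initially C₁ = ε₀A/d = 8.85×10⁻¹² × 0.111 / 2.71×10⁻⁴ = 3.63×10⁻⁹ F.
C = ε₀A/d scales as 1/d, so C₂/C₁ = d₁/d₂ = 2.91.
C₂ = 2.91 × 3.63×10⁻⁹ = 1.06×10⁻⁸ F.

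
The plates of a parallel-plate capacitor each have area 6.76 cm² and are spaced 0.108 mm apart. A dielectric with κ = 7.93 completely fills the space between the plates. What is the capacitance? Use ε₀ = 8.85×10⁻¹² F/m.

A = 6.76 cm² = 6.76×10⁻⁴ m².
C = κε₀A/d = 7.93 × 8.85×10⁻¹² × 6.76×10⁻⁴ / 1.08×10⁻⁴ = 4.39×10⁻¹⁰ F.

C ≈ 439 pF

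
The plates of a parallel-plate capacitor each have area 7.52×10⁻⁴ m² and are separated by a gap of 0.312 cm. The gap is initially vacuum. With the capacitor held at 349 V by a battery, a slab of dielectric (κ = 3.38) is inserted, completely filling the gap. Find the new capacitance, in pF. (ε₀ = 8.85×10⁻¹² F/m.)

C ≈ 7.21 pF

Initially C₁ = ε₀A/d = 8.85×10⁻¹² × 7.52×10⁻⁴ / 3.12×10⁻³ = 2.13×10⁻¹² F.
C = κε₀A/d scales with κ, so C₂/C₁ = κ = 3.38.
C₂ = 3.38 × 2.13×10⁻¹² = 7.21×10⁻¹² F.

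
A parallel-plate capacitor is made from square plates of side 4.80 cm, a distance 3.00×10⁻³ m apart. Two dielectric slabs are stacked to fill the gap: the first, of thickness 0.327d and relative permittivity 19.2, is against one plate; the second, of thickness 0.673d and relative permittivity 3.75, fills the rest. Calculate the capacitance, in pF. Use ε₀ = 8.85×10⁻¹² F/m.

C ≈ 34.6 pF

A = (4.80 cm)² = 2.30×10⁻³ m².
Stacked slabs ⇒ two capacitors in series, each with the full plate area.
C₁ = κ₁ε₀A/d₁ = 19.2 × 8.85×10⁻¹² × 2.30×10⁻³ / 9.81×10⁻⁴ = 3.99×10⁻¹⁰ F.
C₂ = κ₂ε₀A/d₂ = 3.75 × 8.85×10⁻¹² × 2.30×10⁻³ / 2.02×10⁻³ = 3.79×10⁻¹¹ F.
C = (1/C₁ + 1/C₂)⁻¹ = 3.46×10⁻¹¹ F.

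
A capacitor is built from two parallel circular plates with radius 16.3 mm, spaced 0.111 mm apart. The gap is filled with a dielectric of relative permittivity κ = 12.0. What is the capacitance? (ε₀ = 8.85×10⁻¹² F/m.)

A = π(16.3 mm)² = 8.35×10⁻⁴ m².
C = κε₀A/d = 12.0 × 8.85×10⁻¹² × 8.35×10⁻⁴ / 1.11×10⁻⁴ = 7.99×10⁻¹⁰ F.

0.799 nF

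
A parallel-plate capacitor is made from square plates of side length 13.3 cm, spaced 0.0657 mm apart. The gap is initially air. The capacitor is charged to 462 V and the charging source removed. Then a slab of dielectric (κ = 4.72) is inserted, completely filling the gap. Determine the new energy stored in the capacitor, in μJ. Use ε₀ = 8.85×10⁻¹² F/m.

A = (13.3 cm)² = 1.77×10⁻² m².
Initially C₁ = ε₀A/d = 8.85×10⁻¹² × 1.77×10⁻² / 6.57×10⁻⁵ = 2.38×10⁻⁹ F.
U₁ = 2.54×10⁻⁴ J.
Isolated ⇒ Q is held fixed. C₂ = 4.72 C₁ and U = Q²/(2C), so U₂/U₁ = C₁/C₂ = 0.212.
U₂ = 0.212 × 2.54×10⁻⁴ = 5.39×10⁻⁵ J.

53.9 μJ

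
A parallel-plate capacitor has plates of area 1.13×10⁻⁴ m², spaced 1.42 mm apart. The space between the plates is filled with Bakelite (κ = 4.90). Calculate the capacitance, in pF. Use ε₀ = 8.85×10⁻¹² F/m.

C ≈ 3.45 pF

C = κε₀A/d = 4.90 × 8.85×10⁻¹² × 1.13×10⁻⁴ / 1.42×10⁻³ = 3.45×10⁻¹² F.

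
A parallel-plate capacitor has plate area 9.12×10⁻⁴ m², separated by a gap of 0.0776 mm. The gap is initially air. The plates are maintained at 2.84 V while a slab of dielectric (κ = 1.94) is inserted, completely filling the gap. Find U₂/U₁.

U₂/U₁ ≈ 1.94

Battery connected ⇒ V is held fixed.
C₂ = 1.94 C₁ and U = ½CV², so U₂/U₁ = C₂/C₁ = 1.94.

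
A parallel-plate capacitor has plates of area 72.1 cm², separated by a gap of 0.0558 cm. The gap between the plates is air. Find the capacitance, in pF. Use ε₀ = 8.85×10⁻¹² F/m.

A = 72.1 cm² = 7.21×10⁻³ m².
C = ε₀A/d = 8.85×10⁻¹² × 7.21×10⁻³ / 5.58×10⁻⁴ = 1.14×10⁻¹⁰ F.

C ≈ 114 pF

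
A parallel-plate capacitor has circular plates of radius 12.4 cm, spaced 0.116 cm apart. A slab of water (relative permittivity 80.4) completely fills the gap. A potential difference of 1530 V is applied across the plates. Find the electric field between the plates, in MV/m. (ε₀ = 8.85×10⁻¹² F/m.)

E ≈ 1.32 MV/m

E = V/d = 1530 / 1.16×10⁻³ = 1.32×10⁶ V/m.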